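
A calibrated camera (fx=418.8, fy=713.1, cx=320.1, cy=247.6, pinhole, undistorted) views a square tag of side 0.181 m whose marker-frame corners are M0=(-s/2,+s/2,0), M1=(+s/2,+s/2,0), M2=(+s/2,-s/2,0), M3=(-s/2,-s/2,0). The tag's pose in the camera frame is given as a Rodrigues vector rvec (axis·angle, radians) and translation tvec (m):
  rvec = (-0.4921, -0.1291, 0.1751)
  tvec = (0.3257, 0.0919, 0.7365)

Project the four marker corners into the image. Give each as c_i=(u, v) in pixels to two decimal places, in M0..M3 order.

Intrinsics K: fx=418.8, fy=713.1, cx=320.1, cy=247.6
Marker side s = 0.181 m; corners in marker frame (Z=0):
  M0 = (-0.0905, +0.0905, 0)
  M1 = (+0.0905, +0.0905, 0)
  M2 = (+0.0905, -0.0905, 0)
  M3 = (-0.0905, -0.0905, 0)
rvec = (-0.4921, -0.1291, 0.1751), |rvec| = θ = 0.53804 rad = 30.828°
Rodrigues: sinθ=0.51246, 1−cosθ=0.14129; R = I + sinθ·[k]× + (1−cosθ)·[k]×²:
    [+0.97690 -0.13577 -0.16501]
    [+0.19778 +0.86685 +0.45767]
    [+0.08091 -0.47973 +0.87368]
t = (0.3257, 0.0919, 0.7365) m
M0: Pc = R·M0+t = (+0.22500, +0.15245, +0.68576); u = 418.8·(+0.22500)/0.68576 + 320.1 = 457.5112, v = 713.1·(+0.15245)/0.68576 + 247.6 = 406.1281
M1: Pc = R·M1+t = (+0.40182, +0.18825, +0.70041); u = 418.8·(+0.40182)/0.70041 + 320.1 = 560.3653, v = 713.1·(+0.18825)/0.70041 + 247.6 = 439.2604
M2: Pc = R·M2+t = (+0.42640, +0.03135, +0.78724); u = 418.8·(+0.42640)/0.78724 + 320.1 = 546.9373, v = 713.1·(+0.03135)/0.78724 + 247.6 = 275.9970
M3: Pc = R·M3+t = (+0.24958, -0.00445, +0.77259); u = 418.8·(+0.24958)/0.77259 + 320.1 = 455.3884, v = 713.1·(-0.00445)/0.77259 + 247.6 = 243.4938

c0=(457.51, 406.13) c1=(560.37, 439.26) c2=(546.94, 276.00) c3=(455.39, 243.49)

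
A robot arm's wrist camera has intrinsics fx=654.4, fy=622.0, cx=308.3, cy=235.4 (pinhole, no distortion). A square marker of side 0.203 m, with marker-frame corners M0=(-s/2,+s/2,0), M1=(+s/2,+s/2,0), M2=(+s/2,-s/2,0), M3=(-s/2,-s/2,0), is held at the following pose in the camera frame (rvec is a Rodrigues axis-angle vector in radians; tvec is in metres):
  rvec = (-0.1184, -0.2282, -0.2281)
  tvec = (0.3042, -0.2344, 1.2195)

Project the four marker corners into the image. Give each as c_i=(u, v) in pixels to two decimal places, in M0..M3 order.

c0=(436.28, 175.17) c1=(533.36, 156.01) c2=(504.93, 59.67) c3=(408.19, 74.69)

Intrinsics K: fx=654.4, fy=622.0, cx=308.3, cy=235.4
Marker side s = 0.203 m; corners in marker frame (Z=0):
  M0 = (-0.1015, +0.1015, 0)
  M1 = (+0.1015, +0.1015, 0)
  M2 = (+0.1015, -0.1015, 0)
  M3 = (-0.1015, -0.1015, 0)
rvec = (-0.1184, -0.2282, -0.2281), |rvec| = θ = 0.34369 rad = 19.692°
Rodrigues: sinθ=0.33696, 1−cosθ=0.05848; R = I + sinθ·[k]× + (1−cosθ)·[k]×²:
    [+0.94846 +0.23701 -0.21036]
    [-0.21026 +0.96730 +0.14185]
    [+0.23710 -0.09031 +0.96728]
t = (0.3042, -0.2344, 1.2195) m
M0: Pc = R·M0+t = (+0.23199, -0.11488, +1.18627); u = 654.4·(+0.23199)/1.18627 + 308.3 = 436.2755, v = 622.0·(-0.11488)/1.18627 + 235.4 = 175.1657
M1: Pc = R·M1+t = (+0.42453, -0.15756, +1.23440); u = 654.4·(+0.42453)/1.23440 + 308.3 = 533.3563, v = 622.0·(-0.15756)/1.23440 + 235.4 = 156.0071
M2: Pc = R·M2+t = (+0.37641, -0.35392, +1.25273); u = 654.4·(+0.37641)/1.25273 + 308.3 = 504.9292, v = 622.0·(-0.35392)/1.25273 + 235.4 = 59.6725
M3: Pc = R·M3+t = (+0.18387, -0.31124, +1.20460); u = 654.4·(+0.18387)/1.20460 + 308.3 = 408.1901, v = 622.0·(-0.31124)/1.20460 + 235.4 = 74.6902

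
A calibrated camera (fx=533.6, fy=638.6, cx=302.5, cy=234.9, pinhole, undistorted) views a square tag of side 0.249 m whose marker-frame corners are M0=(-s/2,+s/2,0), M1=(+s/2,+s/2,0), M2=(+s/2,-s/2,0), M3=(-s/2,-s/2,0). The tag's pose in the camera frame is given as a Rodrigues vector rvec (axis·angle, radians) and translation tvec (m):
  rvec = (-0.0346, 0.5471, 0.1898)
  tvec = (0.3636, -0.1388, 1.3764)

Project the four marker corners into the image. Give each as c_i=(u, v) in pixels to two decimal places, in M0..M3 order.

c0=(389.72, 218.21) c1=(482.96, 237.15) c2=(502.70, 117.92) c3=(407.40, 109.65)

Intrinsics K: fx=533.6, fy=638.6, cx=302.5, cy=234.9
Marker side s = 0.249 m; corners in marker frame (Z=0):
  M0 = (-0.1245, +0.1245, 0)
  M1 = (+0.1245, +0.1245, 0)
  M2 = (+0.1245, -0.1245, 0)
  M3 = (-0.1245, -0.1245, 0)
rvec = (-0.0346, 0.5471, 0.1898), |rvec| = θ = 0.58012 rad = 33.238°
Rodrigues: sinθ=0.54812, 1−cosθ=0.16360; R = I + sinθ·[k]× + (1−cosθ)·[k]×²:
    [+0.83698 -0.18853 +0.51373]
    [+0.17013 +0.98191 +0.08317]
    [-0.52012 +0.01779 +0.85391]
t = (0.3636, -0.1388, 1.3764) m
M0: Pc = R·M0+t = (+0.23592, -0.03773, +1.44337); u = 533.6·(+0.23592)/1.44337 + 302.5 = 389.7187, v = 638.6·(-0.03773)/1.44337 + 234.9 = 218.2051
M1: Pc = R·M1+t = (+0.44433, +0.00463, +1.31386); u = 533.6·(+0.44433)/1.31386 + 302.5 = 482.9570, v = 638.6·(+0.00463)/1.31386 + 234.9 = 237.1496
M2: Pc = R·M2+t = (+0.49128, -0.23987, +1.30943); u = 533.6·(+0.49128)/1.30943 + 302.5 = 502.6977, v = 638.6·(-0.23987)/1.30943 + 234.9 = 117.9190
M3: Pc = R·M3+t = (+0.28287, -0.28223, +1.43894); u = 533.6·(+0.28287)/1.43894 + 302.5 = 407.3958, v = 638.6·(-0.28223)/1.43894 + 234.9 = 109.6474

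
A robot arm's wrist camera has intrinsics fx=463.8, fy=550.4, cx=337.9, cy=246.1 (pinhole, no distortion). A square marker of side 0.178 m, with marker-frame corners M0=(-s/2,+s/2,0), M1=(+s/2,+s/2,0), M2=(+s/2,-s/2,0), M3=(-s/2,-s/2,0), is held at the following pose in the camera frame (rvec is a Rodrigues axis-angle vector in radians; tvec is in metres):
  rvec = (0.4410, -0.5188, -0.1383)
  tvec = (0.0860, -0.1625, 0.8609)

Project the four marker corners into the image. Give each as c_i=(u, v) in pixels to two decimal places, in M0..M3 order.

Intrinsics K: fx=463.8, fy=550.4, cx=337.9, cy=246.1
Marker side s = 0.178 m; corners in marker frame (Z=0):
  M0 = (-0.0890, +0.0890, 0)
  M1 = (+0.0890, +0.0890, 0)
  M2 = (+0.0890, -0.0890, 0)
  M3 = (-0.0890, -0.0890, 0)
rvec = (0.4410, -0.5188, -0.1383), |rvec| = θ = 0.69481 rad = 39.810°
Rodrigues: sinθ=0.64024, 1−cosθ=0.23182; R = I + sinθ·[k]× + (1−cosθ)·[k]×²:
    [+0.86157 +0.01757 -0.50734]
    [-0.23730 +0.89742 -0.37191]
    [+0.44877 +0.44082 +0.77736]
t = (0.0860, -0.1625, 0.8609) m
M0: Pc = R·M0+t = (+0.01088, -0.06151, +0.86019); u = 463.8·(+0.01088)/0.86019 + 337.9 = 343.7687, v = 550.4·(-0.06151)/0.86019 + 246.1 = 206.7430
M1: Pc = R·M1+t = (+0.16424, -0.10375, +0.94007); u = 463.8·(+0.16424)/0.94007 + 337.9 = 418.9320, v = 550.4·(-0.10375)/0.94007 + 246.1 = 185.3562
M2: Pc = R·M2+t = (+0.16112, -0.26349, +0.86161); u = 463.8·(+0.16112)/0.86161 + 337.9 = 424.6279, v = 550.4·(-0.26349)/0.86161 + 246.1 = 77.7804
M3: Pc = R·M3+t = (+0.00776, -0.22125, +0.78173); u = 463.8·(+0.00776)/0.78173 + 337.9 = 342.5021, v = 550.4·(-0.22125)/0.78173 + 246.1 = 90.3214

c0=(343.77, 206.74) c1=(418.93, 185.36) c2=(424.63, 77.78) c3=(342.50, 90.32)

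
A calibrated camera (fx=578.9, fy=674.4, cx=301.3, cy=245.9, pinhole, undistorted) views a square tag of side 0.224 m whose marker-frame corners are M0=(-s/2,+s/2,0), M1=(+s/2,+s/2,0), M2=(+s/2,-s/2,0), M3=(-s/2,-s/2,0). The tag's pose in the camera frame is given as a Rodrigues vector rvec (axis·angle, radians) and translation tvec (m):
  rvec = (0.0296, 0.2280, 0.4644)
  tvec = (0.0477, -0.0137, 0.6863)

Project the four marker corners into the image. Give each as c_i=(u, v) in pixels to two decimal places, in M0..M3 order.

c0=(221.59, 280.01) c1=(383.79, 383.00) c2=(473.45, 180.12) c3=(301.05, 88.19)

Intrinsics K: fx=578.9, fy=674.4, cx=301.3, cy=245.9
Marker side s = 0.224 m; corners in marker frame (Z=0):
  M0 = (-0.1120, +0.1120, 0)
  M1 = (+0.1120, +0.1120, 0)
  M2 = (+0.1120, -0.1120, 0)
  M3 = (-0.1120, -0.1120, 0)
rvec = (0.0296, 0.2280, 0.4644), |rvec| = θ = 0.51820 rad = 29.690°
Rodrigues: sinθ=0.49531, 1−cosθ=0.13129; R = I + sinθ·[k]× + (1−cosθ)·[k]×²:
    [+0.86914 -0.44059 +0.22465]
    [+0.44719 +0.89413 +0.02347]
    [-0.21121 +0.08006 +0.97416]
t = (0.0477, -0.0137, 0.6863) m
M0: Pc = R·M0+t = (-0.09899, +0.03636, +0.71892); u = 578.9·(-0.09899)/0.71892 + 301.3 = 221.5896, v = 674.4·(+0.03636)/0.71892 + 245.9 = 280.0053
M1: Pc = R·M1+t = (+0.09570, +0.13653, +0.67161); u = 578.9·(+0.09570)/0.67161 + 301.3 = 383.7871, v = 674.4·(+0.13653)/0.67161 + 245.9 = 382.9950
M2: Pc = R·M2+t = (+0.19439, -0.06376, +0.65368); u = 578.9·(+0.19439)/0.65368 + 301.3 = 473.4531, v = 674.4·(-0.06376)/0.65368 + 245.9 = 180.1219
M3: Pc = R·M3+t = (-0.00030, -0.16393, +0.70099); u = 578.9·(-0.00030)/0.70099 + 301.3 = 301.0544, v = 674.4·(-0.16393)/0.70099 + 245.9 = 88.1898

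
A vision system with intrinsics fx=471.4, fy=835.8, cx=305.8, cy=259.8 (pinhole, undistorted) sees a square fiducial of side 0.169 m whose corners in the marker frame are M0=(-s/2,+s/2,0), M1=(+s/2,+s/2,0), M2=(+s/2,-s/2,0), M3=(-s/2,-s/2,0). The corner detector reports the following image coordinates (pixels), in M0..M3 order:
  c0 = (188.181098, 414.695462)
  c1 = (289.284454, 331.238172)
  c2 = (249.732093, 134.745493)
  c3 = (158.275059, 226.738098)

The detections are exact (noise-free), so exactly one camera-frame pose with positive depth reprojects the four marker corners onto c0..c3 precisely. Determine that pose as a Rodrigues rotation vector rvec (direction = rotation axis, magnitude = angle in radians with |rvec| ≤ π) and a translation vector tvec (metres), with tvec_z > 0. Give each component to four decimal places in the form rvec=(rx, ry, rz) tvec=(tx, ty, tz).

rvec=(-0.2248, 0.3690, -0.4019) tvec=(-0.1224, 0.0121, 0.6640)

Intrinsics K: fx=471.4, fy=835.8, cx=305.8, cy=259.8
Marker side s = 0.169 m; corners in marker frame (Z=0):
  M0 = (-0.0845, +0.0845, 0)
  M1 = (+0.0845, +0.0845, 0)
  M2 = (+0.0845, -0.0845, 0)
  M3 = (-0.0845, -0.0845, 0)
Detected image corners:
  c0 = (188.181098, 414.695462) px
  c1 = (289.284454, 331.238172) px
  c2 = (249.732093, 134.745493) px
  c3 = (158.275059, 226.738098) px
Planar DLT: solve 8×8 A·h = b for H (H[2,2]=1):
  H  [+467.30701 +109.72188 +218.87795]
  H  [-646.76975 +1018.04737 +275.07819]
  H  [-0.45791 -0.42767 +1.00000]
B = K⁻¹H; ‖b₁‖=1.506107, ‖b₂‖=1.506107; λ = 2/(‖b₁‖+‖b₂‖) = 0.663963, sign → tz>0 ⇒ λ=+0.663963
r₁ = λ·B[:,0] = (+0.85543,-0.41929,-0.30404); r₂ = λ·B[:,1] = (+0.33875,+0.89701,-0.28396)
r₃ = r₁×r₂ = (+0.39178,+0.13991,+0.90936); SVD([r₁ r₂ r₃]) → R = UVᵀ:
  R  [+0.85543 +0.33875 +0.39178]
  R  [-0.41929 +0.89701 +0.13991]
  R  [-0.30404 -0.28396 +0.90936]
t = (-0.12243, +0.01214, +0.66396) m
tr R = 2.661792; θ = arccos((tr R − 1)/2) = 0.590080 rad = 33.809°
axis k = ((R−Rᵀ)₃₂, (R−Rᵀ)₁₃, (R−Rᵀ)₂₁) / (2 sinθ) = (-0.380884, +0.625255, -0.681164)
rvec = θ·k = (-0.224752, +0.368951, -0.401941)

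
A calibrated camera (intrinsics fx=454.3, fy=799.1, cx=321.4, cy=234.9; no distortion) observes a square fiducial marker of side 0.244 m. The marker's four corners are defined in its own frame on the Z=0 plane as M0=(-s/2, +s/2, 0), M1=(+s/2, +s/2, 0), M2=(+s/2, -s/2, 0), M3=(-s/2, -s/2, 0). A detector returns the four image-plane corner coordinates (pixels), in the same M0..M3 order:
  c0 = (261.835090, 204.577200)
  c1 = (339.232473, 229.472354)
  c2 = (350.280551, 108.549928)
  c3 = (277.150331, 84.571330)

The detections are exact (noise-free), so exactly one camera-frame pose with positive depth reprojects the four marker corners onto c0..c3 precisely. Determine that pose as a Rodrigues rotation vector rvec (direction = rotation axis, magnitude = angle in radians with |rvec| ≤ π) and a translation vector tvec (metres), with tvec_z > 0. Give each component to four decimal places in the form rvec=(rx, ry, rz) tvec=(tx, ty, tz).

Intrinsics K: fx=454.3, fy=799.1, cx=321.4, cy=234.9
Marker side s = 0.244 m; corners in marker frame (Z=0):
  M0 = (-0.1220, +0.1220, 0)
  M1 = (+0.1220, +0.1220, 0)
  M2 = (+0.1220, -0.1220, 0)
  M3 = (-0.1220, -0.1220, 0)
Detected image corners:
  c0 = (261.835090, 204.577200) px
  c1 = (339.232473, 229.472354) px
  c2 = (350.280551, 108.549928) px
  c3 = (277.150331, 84.571330) px
Planar DLT: solve 8×8 A·h = b for H (H[2,2]=1):
  H  [+312.94475 -124.54186 +307.38001]
  H  [+102.51405 +457.69960 +155.12803]
  H  [+0.01541 -0.22966 +1.00000]
B = K⁻¹H; ‖b₁‖=0.689327, ‖b₂‖=0.689327; λ = 2/(‖b₁‖+‖b₂‖) = 1.450691, sign → tz>0 ⇒ λ=+1.450691
r₁ = λ·B[:,0] = (+0.98350,+0.17953,+0.02235); r₂ = λ·B[:,1] = (-0.16199,+0.92885,-0.33317)
r₃ = r₁×r₂ = (-0.08057,+0.32405,+0.94260); SVD([r₁ r₂ r₃]) → R = UVᵀ:
  R  [+0.98350 -0.16199 -0.08057]
  R  [+0.17953 +0.92885 +0.32405]
  R  [+0.02235 -0.33317 +0.94260]
t = (-0.04477, -0.14482, +1.45069) m
tr R = 2.854947; θ = arccos((tr R − 1)/2) = 0.383198 rad = 21.956°
axis k = ((R−Rᵀ)₃₂, (R−Rᵀ)₁₃, (R−Rᵀ)₂₁) / (2 sinθ) = (-0.878900, -0.137640, +0.456717)
rvec = θ·k = (-0.336793, -0.052743, +0.175013)

rvec=(-0.3368, -0.0527, 0.1750) tvec=(-0.0448, -0.1448, 1.4507)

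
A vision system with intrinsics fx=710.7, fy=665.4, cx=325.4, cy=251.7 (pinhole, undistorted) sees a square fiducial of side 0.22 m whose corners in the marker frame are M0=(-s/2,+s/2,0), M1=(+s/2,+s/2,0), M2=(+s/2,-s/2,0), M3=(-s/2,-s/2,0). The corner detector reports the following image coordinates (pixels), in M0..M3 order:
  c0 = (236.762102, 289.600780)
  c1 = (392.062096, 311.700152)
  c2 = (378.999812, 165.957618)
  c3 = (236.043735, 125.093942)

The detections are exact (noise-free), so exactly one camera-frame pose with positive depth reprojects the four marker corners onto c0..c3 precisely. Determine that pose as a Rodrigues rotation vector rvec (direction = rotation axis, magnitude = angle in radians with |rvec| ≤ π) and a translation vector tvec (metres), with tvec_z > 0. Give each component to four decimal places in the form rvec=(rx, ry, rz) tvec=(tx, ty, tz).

rvec=(-0.3646, -0.6129, 0.0645) tvec=(-0.0115, -0.0405, 0.8710)

Intrinsics K: fx=710.7, fy=665.4, cx=325.4, cy=251.7
Marker side s = 0.22 m; corners in marker frame (Z=0):
  M0 = (-0.1100, +0.1100, 0)
  M1 = (+0.1100, +0.1100, 0)
  M2 = (+0.1100, -0.1100, 0)
  M3 = (-0.1100, -0.1100, 0)
Detected image corners:
  c0 = (236.762102, 289.600780) px
  c1 = (392.062096, 311.700152) px
  c2 = (378.999812, 165.957618) px
  c3 = (236.043735, 125.093942) px
Planar DLT: solve 8×8 A·h = b for H (H[2,2]=1):
  H  [+873.17012 -92.81166 +315.99791]
  H  [+286.01702 +611.69550 +220.72336]
  H  [+0.63211 -0.40545 +1.00000]
B = K⁻¹H; ‖b₁‖=1.148050, ‖b₂‖=1.148050; λ = 2/(‖b₁‖+‖b₂‖) = 0.871042, sign → tz>0 ⇒ λ=+0.871042
r₁ = λ·B[:,0] = (+0.81807,+0.16614,+0.55060); r₂ = λ·B[:,1] = (+0.04795,+0.93433,-0.35317)
r₃ = r₁×r₂ = (-0.57311,+0.31531,+0.75638); SVD([r₁ r₂ r₃]) → R = UVᵀ:
  R  [+0.81807 +0.04795 -0.57311]
  R  [+0.16614 +0.93433 +0.31531]
  R  [+0.55060 -0.35317 +0.75638]
t = (-0.01152, -0.04055, +0.87104) m
tr R = 2.508786; θ = arccos((tr R − 1)/2) = 0.716067 rad = 41.028°
axis k = ((R−Rᵀ)₃₂, (R−Rᵀ)₁₃, (R−Rᵀ)₂₁) / (2 sinθ) = (-0.509184, -0.855937, +0.090024)
rvec = θ·k = (-0.364610, -0.612908, +0.064463)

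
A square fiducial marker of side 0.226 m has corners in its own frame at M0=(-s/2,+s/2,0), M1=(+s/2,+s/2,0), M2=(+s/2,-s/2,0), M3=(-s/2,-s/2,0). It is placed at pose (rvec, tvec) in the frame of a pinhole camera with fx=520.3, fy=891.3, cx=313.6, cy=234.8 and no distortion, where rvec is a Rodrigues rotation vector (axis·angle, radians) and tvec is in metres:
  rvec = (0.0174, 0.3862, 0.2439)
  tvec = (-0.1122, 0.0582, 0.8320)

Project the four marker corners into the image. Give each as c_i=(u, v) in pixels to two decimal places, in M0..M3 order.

c0=(171.95, 377.34) c1=(289.44, 452.66) c2=(323.87, 206.91) c3=(201.12, 154.12)

Intrinsics K: fx=520.3, fy=891.3, cx=313.6, cy=234.8
Marker side s = 0.226 m; corners in marker frame (Z=0):
  M0 = (-0.1130, +0.1130, 0)
  M1 = (+0.1130, +0.1130, 0)
  M2 = (+0.1130, -0.1130, 0)
  M3 = (-0.1130, -0.1130, 0)
rvec = (0.0174, 0.3862, 0.2439), |rvec| = θ = 0.45710 rad = 26.190°
Rodrigues: sinθ=0.44135, 1−cosθ=0.10266; R = I + sinθ·[k]× + (1−cosθ)·[k]×²:
    [+0.89748 -0.23219 +0.37498]
    [+0.23880 +0.97062 +0.02948]
    [-0.37081 +0.06308 +0.92657]
t = (-0.1122, 0.0582, 0.8320) m
M0: Pc = R·M0+t = (-0.23985, +0.14090, +0.88103); u = 520.3·(-0.23985)/0.88103 + 313.6 = 171.9523, v = 891.3·(+0.14090)/0.88103 + 234.8 = 377.3387
M1: Pc = R·M1+t = (-0.03702, +0.19486, +0.79723); u = 520.3·(-0.03702)/0.79723 + 313.6 = 289.4381, v = 891.3·(+0.19486)/0.79723 + 234.8 = 452.6583
M2: Pc = R·M2+t = (+0.01545, -0.02450, +0.78297); u = 520.3·(+0.01545)/0.78297 + 313.6 = 323.8692, v = 891.3·(-0.02450)/0.78297 + 234.8 = 206.9145
M3: Pc = R·M3+t = (-0.18738, -0.07846, +0.86677); u = 520.3·(-0.18738)/0.86677 + 313.6 = 201.1221, v = 891.3·(-0.07846)/0.86677 + 234.8 = 154.1154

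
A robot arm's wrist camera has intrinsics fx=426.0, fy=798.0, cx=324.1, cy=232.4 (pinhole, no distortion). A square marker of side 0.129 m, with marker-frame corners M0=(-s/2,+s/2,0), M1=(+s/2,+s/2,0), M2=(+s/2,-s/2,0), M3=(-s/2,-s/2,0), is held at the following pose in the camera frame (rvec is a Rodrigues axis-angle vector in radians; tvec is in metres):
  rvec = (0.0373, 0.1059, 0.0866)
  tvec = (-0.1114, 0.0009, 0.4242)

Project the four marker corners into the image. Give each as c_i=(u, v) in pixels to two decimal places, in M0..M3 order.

c0=(146.53, 341.76) c1=(270.43, 366.87) c2=(280.90, 121.55) c3=(155.12, 103.80)

Intrinsics K: fx=426.0, fy=798.0, cx=324.1, cy=232.4
Marker side s = 0.129 m; corners in marker frame (Z=0):
  M0 = (-0.0645, +0.0645, 0)
  M1 = (+0.0645, +0.0645, 0)
  M2 = (+0.0645, -0.0645, 0)
  M3 = (-0.0645, -0.0645, 0)
rvec = (0.0373, 0.1059, 0.0866), |rvec| = θ = 0.14179 rad = 8.124°
Rodrigues: sinθ=0.14132, 1−cosθ=0.01004; R = I + sinθ·[k]× + (1−cosθ)·[k]×²:
    [+0.99066 -0.08434 +0.10716]
    [+0.08828 +0.99556 -0.03260]
    [-0.10393 +0.04175 +0.99371]
t = (-0.1114, 0.0009, 0.4242) m
M0: Pc = R·M0+t = (-0.18074, +0.05942, +0.43360); u = 426.0·(-0.18074)/0.43360 + 324.1 = 146.5293, v = 798.0·(+0.05942)/0.43360 + 232.4 = 341.7570
M1: Pc = R·M1+t = (-0.05294, +0.07081, +0.42019); u = 426.0·(-0.05294)/0.42019 + 324.1 = 270.4255, v = 798.0·(+0.07081)/0.42019 + 232.4 = 366.8744
M2: Pc = R·M2+t = (-0.04206, -0.05762, +0.41480); u = 426.0·(-0.04206)/0.41480 + 324.1 = 280.9019, v = 798.0·(-0.05762)/0.41480 + 232.4 = 121.5513
M3: Pc = R·M3+t = (-0.16986, -0.06901, +0.42821); u = 426.0·(-0.16986)/0.42821 + 324.1 = 155.1192, v = 798.0·(-0.06901)/0.42821 + 232.4 = 103.7990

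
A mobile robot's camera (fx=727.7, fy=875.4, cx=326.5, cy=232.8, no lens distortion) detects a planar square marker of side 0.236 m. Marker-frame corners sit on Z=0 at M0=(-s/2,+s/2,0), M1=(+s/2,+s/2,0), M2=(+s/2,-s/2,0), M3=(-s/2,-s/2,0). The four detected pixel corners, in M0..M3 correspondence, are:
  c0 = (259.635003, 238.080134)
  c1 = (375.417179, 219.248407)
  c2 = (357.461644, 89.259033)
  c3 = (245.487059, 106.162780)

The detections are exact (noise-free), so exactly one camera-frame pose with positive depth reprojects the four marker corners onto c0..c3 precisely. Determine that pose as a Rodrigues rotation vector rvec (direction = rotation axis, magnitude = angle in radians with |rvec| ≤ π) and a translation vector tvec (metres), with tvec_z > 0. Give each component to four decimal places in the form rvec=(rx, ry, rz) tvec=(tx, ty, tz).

Intrinsics K: fx=727.7, fy=875.4, cx=326.5, cy=232.8
Marker side s = 0.236 m; corners in marker frame (Z=0):
  M0 = (-0.1180, +0.1180, 0)
  M1 = (+0.1180, +0.1180, 0)
  M2 = (+0.1180, -0.1180, 0)
  M3 = (-0.1180, -0.1180, 0)
Detected image corners:
  c0 = (259.635003, 238.080134) px
  c1 = (375.417179, 219.248407) px
  c2 = (357.461644, 89.259033) px
  c3 = (245.487059, 106.162780) px
Planar DLT: solve 8×8 A·h = b for H (H[2,2]=1):
  H  [+495.46855 +22.36444 +309.64422]
  H  [-68.74640 +530.77534 +162.00243]
  H  [+0.04224 -0.14763 +1.00000]
B = K⁻¹H; ‖b₁‖=0.669310, ‖b₂‖=0.669310; λ = 2/(‖b₁‖+‖b₂‖) = 1.494076, sign → tz>0 ⇒ λ=+1.494076
r₁ = λ·B[:,0] = (+0.98895,-0.13412,+0.06311); r₂ = λ·B[:,1] = (+0.14488,+0.96455,-0.22057)
r₃ = r₁×r₂ = (-0.03129,+0.22728,+0.97333); SVD([r₁ r₂ r₃]) → R = UVᵀ:
  R  [+0.98895 +0.14488 -0.03129]
  R  [-0.13412 +0.96455 +0.22728]
  R  [+0.06311 -0.22057 +0.97333]
t = (-0.03461, -0.12083, +1.49408) m
tr R = 2.926832; θ = arccos((tr R − 1)/2) = 0.271328 rad = 15.546°
axis k = ((R−Rᵀ)₃₂, (R−Rᵀ)₁₃, (R−Rᵀ)₂₁) / (2 sinθ) = (-0.835504, -0.176118, -0.520495)
rvec = θ·k = (-0.226696, -0.047786, -0.141225)

rvec=(-0.2267, -0.0478, -0.1412) tvec=(-0.0346, -0.1208, 1.4941)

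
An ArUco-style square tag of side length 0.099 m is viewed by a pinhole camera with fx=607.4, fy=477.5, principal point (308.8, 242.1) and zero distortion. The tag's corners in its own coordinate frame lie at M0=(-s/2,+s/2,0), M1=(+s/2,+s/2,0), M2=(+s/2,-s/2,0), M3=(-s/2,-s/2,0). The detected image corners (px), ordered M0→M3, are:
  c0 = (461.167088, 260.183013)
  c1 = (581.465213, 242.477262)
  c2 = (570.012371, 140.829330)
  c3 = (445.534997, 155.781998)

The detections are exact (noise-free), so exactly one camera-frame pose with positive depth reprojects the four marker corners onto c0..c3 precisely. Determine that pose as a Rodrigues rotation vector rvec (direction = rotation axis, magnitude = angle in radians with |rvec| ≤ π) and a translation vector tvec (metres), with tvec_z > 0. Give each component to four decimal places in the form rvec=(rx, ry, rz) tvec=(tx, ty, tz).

rvec=(0.1296, -0.1573, -0.1619) tvec=(0.1549, -0.0396, 0.4549)

Intrinsics K: fx=607.4, fy=477.5, cx=308.8, cy=242.1
Marker side s = 0.099 m; corners in marker frame (Z=0):
  M0 = (-0.0495, +0.0495, 0)
  M1 = (+0.0495, +0.0495, 0)
  M2 = (+0.0495, -0.0495, 0)
  M3 = (-0.0495, -0.0495, 0)
Detected image corners:
  c0 = (461.167088, 260.183013) px
  c1 = (581.465213, 242.477262) px
  c2 = (570.012371, 140.829330) px
  c3 = (445.534997, 155.781998) px
Planar DLT: solve 8×8 A·h = b for H (H[2,2]=1):
  H  [+1400.05662 +295.77641 +515.61498]
  H  [-101.41255 +1102.30075 +200.47848]
  H  [+0.31900 +0.30963 +1.00000]
B = K⁻¹H; ‖b₁‖=2.198501, ‖b₂‖=2.198501; λ = 2/(‖b₁‖+‖b₂‖) = 0.454855, sign → tz>0 ⇒ λ=+0.454855
r₁ = λ·B[:,0] = (+0.97467,-0.17017,+0.14510); r₂ = λ·B[:,1] = (+0.14989,+0.97862,+0.14084)
r₃ = r₁×r₂ = (-0.16596,-0.11552,+0.97934); SVD([r₁ r₂ r₃]) → R = UVᵀ:
  R  [+0.97467 +0.14989 -0.16596]
  R  [-0.17017 +0.97862 -0.11552]
  R  [+0.14510 +0.14084 +0.97934]
t = (+0.15487, -0.03965, +0.45486) m
tr R = 2.932636; θ = arccos((tr R − 1)/2) = 0.260280 rad = 14.913°
axis k = ((R−Rᵀ)₃₂, (R−Rᵀ)₁₃, (R−Rᵀ)₂₁) / (2 sinθ) = (+0.498064, -0.604353, -0.621844)
rvec = θ·k = (+0.129636, -0.157301, -0.161854)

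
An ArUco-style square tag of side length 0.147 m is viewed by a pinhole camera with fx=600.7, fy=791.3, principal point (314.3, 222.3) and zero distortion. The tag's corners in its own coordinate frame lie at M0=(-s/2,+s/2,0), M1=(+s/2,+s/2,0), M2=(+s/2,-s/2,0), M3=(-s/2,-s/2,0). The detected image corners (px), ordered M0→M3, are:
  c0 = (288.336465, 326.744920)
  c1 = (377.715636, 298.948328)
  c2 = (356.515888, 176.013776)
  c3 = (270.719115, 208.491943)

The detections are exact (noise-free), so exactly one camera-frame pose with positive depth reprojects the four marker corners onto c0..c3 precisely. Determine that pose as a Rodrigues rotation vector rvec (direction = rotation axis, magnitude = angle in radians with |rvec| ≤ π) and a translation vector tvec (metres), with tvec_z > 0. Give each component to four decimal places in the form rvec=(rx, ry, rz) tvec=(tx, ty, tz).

Intrinsics K: fx=600.7, fy=791.3, cx=314.3, cy=222.3
Marker side s = 0.147 m; corners in marker frame (Z=0):
  M0 = (-0.0735, +0.0735, 0)
  M1 = (+0.0735, +0.0735, 0)
  M2 = (+0.0735, -0.0735, 0)
  M3 = (-0.0735, -0.0735, 0)
Detected image corners:
  c0 = (288.336465, 326.744920) px
  c1 = (377.715636, 298.948328) px
  c2 = (356.515888, 176.013776) px
  c3 = (270.719115, 208.491943) px
Planar DLT: solve 8×8 A·h = b for H (H[2,2]=1):
  H  [+493.44278 +64.43638 +322.15575]
  H  [-285.09496 +767.41814 +251.97721]
  H  [-0.31612 -0.20819 +1.00000]
B = K⁻¹H; ‖b₁‖=1.071212, ‖b₂‖=1.071212; λ = 2/(‖b₁‖+‖b₂‖) = 0.933522, sign → tz>0 ⇒ λ=+0.933522
r₁ = λ·B[:,0] = (+0.92124,-0.25343,-0.29510); r₂ = λ·B[:,1] = (+0.20182,+0.95995,-0.19435)
r₃ = r₁×r₂ = (+0.33254,+0.11948,+0.93549); SVD([r₁ r₂ r₃]) → R = UVᵀ:
  R  [+0.92124 +0.20182 +0.33254]
  R  [-0.25343 +0.95995 +0.11948]
  R  [-0.29510 -0.19435 +0.93549]
t = (+0.01221, +0.03501, +0.93352) m
tr R = 2.816679; θ = arccos((tr R − 1)/2) = 0.431500 rad = 24.723°
axis k = ((R−Rᵀ)₃₂, (R−Rᵀ)₁₃, (R−Rᵀ)₂₁) / (2 sinθ) = (-0.375185, +0.750343, -0.544263)
rvec = θ·k = (-0.161892, +0.323773, -0.234849)

rvec=(-0.1619, 0.3238, -0.2348) tvec=(0.0122, 0.0350, 0.9335)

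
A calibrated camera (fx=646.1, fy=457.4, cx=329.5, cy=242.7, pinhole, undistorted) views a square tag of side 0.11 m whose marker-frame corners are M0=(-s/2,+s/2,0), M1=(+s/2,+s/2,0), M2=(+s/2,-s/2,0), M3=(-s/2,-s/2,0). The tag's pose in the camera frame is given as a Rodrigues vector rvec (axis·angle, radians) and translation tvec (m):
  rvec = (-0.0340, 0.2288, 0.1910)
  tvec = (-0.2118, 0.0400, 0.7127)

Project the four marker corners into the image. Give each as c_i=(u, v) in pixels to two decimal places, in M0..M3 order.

Intrinsics K: fx=646.1, fy=457.4, cx=329.5, cy=242.7
Marker side s = 0.11 m; corners in marker frame (Z=0):
  M0 = (-0.0550, +0.0550, 0)
  M1 = (+0.0550, +0.0550, 0)
  M2 = (+0.0550, -0.0550, 0)
  M3 = (-0.0550, -0.0550, 0)
rvec = (-0.0340, 0.2288, 0.1910), |rvec| = θ = 0.29998 rad = 17.187°
Rodrigues: sinθ=0.29550, 1−cosθ=0.04466; R = I + sinθ·[k]× + (1−cosθ)·[k]×²:
    [+0.95592 -0.19201 +0.22216]
    [+0.18429 +0.98132 +0.05518]
    [-0.22861 -0.01181 +0.97345]
t = (-0.2118, 0.0400, 0.7127) m
M0: Pc = R·M0+t = (-0.27494, +0.08384, +0.72462); u = 646.1·(-0.27494)/0.72462 + 329.5 = 84.3576, v = 457.4·(+0.08384)/0.72462 + 242.7 = 295.6198
M1: Pc = R·M1+t = (-0.16979, +0.10411, +0.69948); u = 646.1·(-0.16979)/0.69948 + 329.5 = 172.6713, v = 457.4·(+0.10411)/0.69948 + 242.7 = 310.7783
M2: Pc = R·M2+t = (-0.14866, -0.00384, +0.70078); u = 646.1·(-0.14866)/0.70078 + 329.5 = 192.4350, v = 457.4·(-0.00384)/0.70078 + 242.7 = 240.1956
M3: Pc = R·M3+t = (-0.25381, -0.02411, +0.72592); u = 646.1·(-0.25381)/0.72592 + 329.5 = 103.5946, v = 457.4·(-0.02411)/0.72592 + 242.7 = 227.5093

c0=(84.36, 295.62) c1=(172.67, 310.78) c2=(192.43, 240.20) c3=(103.59, 227.51)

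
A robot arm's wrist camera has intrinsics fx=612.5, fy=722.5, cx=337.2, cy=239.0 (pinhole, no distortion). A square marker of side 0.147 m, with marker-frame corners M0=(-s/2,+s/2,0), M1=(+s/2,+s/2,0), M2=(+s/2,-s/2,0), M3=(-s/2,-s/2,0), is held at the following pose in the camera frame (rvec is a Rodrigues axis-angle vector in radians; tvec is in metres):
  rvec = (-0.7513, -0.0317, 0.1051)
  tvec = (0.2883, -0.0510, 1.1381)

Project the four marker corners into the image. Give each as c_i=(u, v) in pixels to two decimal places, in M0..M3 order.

Intrinsics K: fx=612.5, fy=722.5, cx=337.2, cy=239.0
Marker side s = 0.147 m; corners in marker frame (Z=0):
  M0 = (-0.0735, +0.0735, 0)
  M1 = (+0.0735, +0.0735, 0)
  M2 = (+0.0735, -0.0735, 0)
  M3 = (-0.0735, -0.0735, 0)
rvec = (-0.7513, -0.0317, 0.1051), |rvec| = θ = 0.75928 rad = 43.503°
Rodrigues: sinθ=0.68840, 1−cosθ=0.27467; R = I + sinθ·[k]× + (1−cosθ)·[k]×²:
    [+0.99426 -0.08394 -0.06636]
    [+0.10664 +0.72581 +0.67958]
    [-0.00888 -0.68275 +0.73060]
t = (0.2883, -0.0510, 1.1381) m
M0: Pc = R·M0+t = (+0.20905, -0.00549, +1.08857); u = 612.5·(+0.20905)/1.08857 + 337.2 = 454.8263, v = 722.5·(-0.00549)/1.08857 + 239.0 = 235.3559
M1: Pc = R·M1+t = (+0.35521, +0.01018, +1.08727); u = 612.5·(+0.35521)/1.08727 + 337.2 = 537.3031, v = 722.5·(+0.01018)/1.08727 + 239.0 = 245.7680
M2: Pc = R·M2+t = (+0.36755, -0.09651, +1.18763); u = 612.5·(+0.36755)/1.18763 + 337.2 = 526.7566, v = 722.5·(-0.09651)/1.18763 + 239.0 = 180.2880
M3: Pc = R·M3+t = (+0.22139, -0.11218, +1.18893); u = 612.5·(+0.22139)/1.18893 + 337.2 = 451.2537, v = 722.5·(-0.11218)/1.18893 + 239.0 = 170.8267

c0=(454.83, 235.36) c1=(537.30, 245.77) c2=(526.76, 180.29) c3=(451.25, 170.83)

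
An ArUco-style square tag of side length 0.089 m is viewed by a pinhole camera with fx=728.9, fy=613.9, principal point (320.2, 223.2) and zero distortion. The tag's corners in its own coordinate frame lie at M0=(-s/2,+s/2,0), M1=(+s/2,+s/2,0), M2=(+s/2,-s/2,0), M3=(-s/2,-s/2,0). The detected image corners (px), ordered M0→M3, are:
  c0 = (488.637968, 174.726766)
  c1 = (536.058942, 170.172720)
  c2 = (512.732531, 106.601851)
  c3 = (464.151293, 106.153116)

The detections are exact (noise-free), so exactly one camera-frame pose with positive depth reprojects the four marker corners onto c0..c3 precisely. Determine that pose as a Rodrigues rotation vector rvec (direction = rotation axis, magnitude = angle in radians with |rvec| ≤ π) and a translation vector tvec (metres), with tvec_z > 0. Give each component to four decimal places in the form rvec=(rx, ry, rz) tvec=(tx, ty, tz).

Intrinsics K: fx=728.9, fy=613.9, cx=320.2, cy=223.2
Marker side s = 0.089 m; corners in marker frame (Z=0):
  M0 = (-0.0445, +0.0445, 0)
  M1 = (+0.0445, +0.0445, 0)
  M2 = (+0.0445, -0.0445, 0)
  M3 = (-0.0445, -0.0445, 0)
Detected image corners:
  c0 = (488.637968, 174.726766) px
  c1 = (536.058942, 170.172720) px
  c2 = (512.732531, 106.601851) px
  c3 = (464.151293, 106.153116) px
Planar DLT: solve 8×8 A·h = b for H (H[2,2]=1):
  H  [+962.76454 +193.40809 +501.21915]
  H  [+95.08124 +720.44253 +139.15475]
  H  [+0.84610 -0.14980 +1.00000]
B = K⁻¹H; ‖b₁‖=1.280671, ‖b₂‖=1.280671; λ = 2/(‖b₁‖+‖b₂‖) = 0.780841, sign → tz>0 ⇒ λ=+0.780841
r₁ = λ·B[:,0] = (+0.74114,-0.11927,+0.66067); r₂ = λ·B[:,1] = (+0.25857,+0.95888,-0.11697)
r₃ = r₁×r₂ = (-0.61955,+0.25752,+0.74151); SVD([r₁ r₂ r₃]) → R = UVᵀ:
  R  [+0.74114 +0.25857 -0.61955]
  R  [-0.11927 +0.95888 +0.25752]
  R  [+0.66067 -0.11697 +0.74151]
t = (+0.19392, -0.10690, +0.78084) m
tr R = 2.441538; θ = arccos((tr R − 1)/2) = 0.765885 rad = 43.882°
axis k = ((R−Rᵀ)₃₂, (R−Rᵀ)₁₃, (R−Rᵀ)₂₁) / (2 sinθ) = (-0.270129, -0.923445, -0.272543)
rvec = θ·k = (-0.206888, -0.707253, -0.208737)

rvec=(-0.2069, -0.7073, -0.2087) tvec=(0.1939, -0.1069, 0.7808)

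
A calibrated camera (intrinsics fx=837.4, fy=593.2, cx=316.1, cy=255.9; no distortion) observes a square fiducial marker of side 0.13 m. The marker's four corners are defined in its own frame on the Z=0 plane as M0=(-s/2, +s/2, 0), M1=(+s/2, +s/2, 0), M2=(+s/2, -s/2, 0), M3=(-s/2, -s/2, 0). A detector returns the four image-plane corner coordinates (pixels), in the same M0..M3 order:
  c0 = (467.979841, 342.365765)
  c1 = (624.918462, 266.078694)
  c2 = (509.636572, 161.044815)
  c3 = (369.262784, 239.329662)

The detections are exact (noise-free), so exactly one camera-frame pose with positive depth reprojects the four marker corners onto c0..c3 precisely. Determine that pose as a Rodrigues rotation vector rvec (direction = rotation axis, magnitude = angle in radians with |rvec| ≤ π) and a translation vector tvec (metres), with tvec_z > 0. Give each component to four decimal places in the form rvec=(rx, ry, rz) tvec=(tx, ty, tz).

Intrinsics K: fx=837.4, fy=593.2, cx=316.1, cy=255.9
Marker side s = 0.13 m; corners in marker frame (Z=0):
  M0 = (-0.0650, +0.0650, 0)
  M1 = (+0.0650, +0.0650, 0)
  M2 = (+0.0650, -0.0650, 0)
  M3 = (-0.0650, -0.0650, 0)
Detected image corners:
  c0 = (467.979841, 342.365765) px
  c1 = (624.918462, 266.078694) px
  c2 = (509.636572, 161.044815) px
  c3 = (369.262784, 239.329662) px
Planar DLT: solve 8×8 A·h = b for H (H[2,2]=1):
  H  [+889.50709 +579.78763 +488.77852]
  H  [-723.66876 +676.62632 +251.83449]
  H  [-0.51116 -0.48924 +1.00000]
B = K⁻¹H; ‖b₁‖=1.683929, ‖b₂‖=1.683929; λ = 2/(‖b₁‖+‖b₂‖) = 0.593849, sign → tz>0 ⇒ λ=+0.593849
r₁ = λ·B[:,0] = (+0.74539,-0.59351,-0.30355); r₂ = λ·B[:,1] = (+0.52083,+0.80270,-0.29053)
r₃ = r₁×r₂ = (+0.41610,+0.05846,+0.90744); SVD([r₁ r₂ r₃]) → R = UVᵀ:
  R  [+0.74539 +0.52083 +0.41610]
  R  [-0.59351 +0.80270 +0.05846]
  R  [-0.30355 -0.29053 +0.90744]
t = (+0.12246, -0.00407, +0.59385) m
tr R = 2.455525; θ = arccos((tr R − 1)/2) = 0.755743 rad = 43.301°
axis k = ((R−Rᵀ)₃₂, (R−Rᵀ)₁₃, (R−Rᵀ)₂₁) / (2 sinθ) = (-0.254430, +0.524655, -0.812405)
rvec = θ·k = (-0.192284, +0.396504, -0.613969)

rvec=(-0.1923, 0.3965, -0.6140) tvec=(0.1225, -0.0041, 0.5938)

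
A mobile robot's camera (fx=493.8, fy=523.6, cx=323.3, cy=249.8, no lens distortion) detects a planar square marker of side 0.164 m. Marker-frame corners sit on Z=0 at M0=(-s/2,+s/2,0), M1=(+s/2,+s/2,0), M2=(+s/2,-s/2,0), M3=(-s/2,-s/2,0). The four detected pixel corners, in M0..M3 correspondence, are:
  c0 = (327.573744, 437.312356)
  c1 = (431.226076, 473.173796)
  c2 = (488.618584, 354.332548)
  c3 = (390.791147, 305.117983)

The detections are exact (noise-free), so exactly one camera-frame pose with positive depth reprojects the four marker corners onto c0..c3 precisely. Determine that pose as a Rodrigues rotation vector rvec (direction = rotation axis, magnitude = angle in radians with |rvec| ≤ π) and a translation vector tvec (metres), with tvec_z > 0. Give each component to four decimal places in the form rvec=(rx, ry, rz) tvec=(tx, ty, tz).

Intrinsics K: fx=493.8, fy=523.6, cx=323.3, cy=249.8
Marker side s = 0.164 m; corners in marker frame (Z=0):
  M0 = (-0.0820, +0.0820, 0)
  M1 = (+0.0820, +0.0820, 0)
  M2 = (+0.0820, -0.0820, 0)
  M3 = (-0.0820, -0.0820, 0)
Detected image corners:
  c0 = (327.573744, 437.312356) px
  c1 = (431.226076, 473.173796) px
  c2 = (488.618584, 354.332548) px
  c3 = (390.791147, 305.117983) px
Planar DLT: solve 8×8 A·h = b for H (H[2,2]=1):
  H  [+875.85636 -354.61173 +412.11659]
  H  [+509.92437 +774.88483 +393.75089]
  H  [+0.63861 +0.02972 +1.00000]
B = K⁻¹H; ‖b₁‖=1.641130, ‖b₂‖=1.641130; λ = 2/(‖b₁‖+‖b₂‖) = 0.609336, sign → tz>0 ⇒ λ=+0.609336
r₁ = λ·B[:,0] = (+0.82601,+0.40777,+0.38913); r₂ = λ·B[:,1] = (-0.44944,+0.89313,+0.01811)
r₃ = r₁×r₂ = (-0.34016,-0.18985,+0.92100); SVD([r₁ r₂ r₃]) → R = UVᵀ:
  R  [+0.82601 -0.44944 -0.34016]
  R  [+0.40777 +0.89313 -0.18985]
  R  [+0.38913 +0.01811 +0.92100]
t = (+0.10960, +0.16752, +0.60934) m
tr R = 2.640146; θ = arccos((tr R − 1)/2) = 0.609258 rad = 34.908°
axis k = ((R−Rᵀ)₃₂, (R−Rᵀ)₁₃, (R−Rᵀ)₂₁) / (2 sinθ) = (+0.181698, -0.637202, +0.748972)
rvec = θ·k = (+0.110701, -0.388220, +0.456317)

rvec=(0.1107, -0.3882, 0.4563) tvec=(0.1096, 0.1675, 0.6093)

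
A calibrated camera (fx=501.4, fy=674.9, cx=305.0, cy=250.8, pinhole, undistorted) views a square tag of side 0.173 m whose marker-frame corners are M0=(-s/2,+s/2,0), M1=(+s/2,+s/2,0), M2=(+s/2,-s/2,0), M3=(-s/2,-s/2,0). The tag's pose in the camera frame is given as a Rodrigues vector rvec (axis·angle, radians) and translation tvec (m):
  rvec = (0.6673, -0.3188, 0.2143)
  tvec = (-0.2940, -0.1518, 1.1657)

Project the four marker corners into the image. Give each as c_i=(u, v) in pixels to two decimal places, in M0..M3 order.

c0=(135.67, 197.50) c1=(208.78, 208.81) c2=(222.80, 127.20) c3=(143.84, 110.23)

Intrinsics K: fx=501.4, fy=674.9, cx=305.0, cy=250.8
Marker side s = 0.173 m; corners in marker frame (Z=0):
  M0 = (-0.0865, +0.0865, 0)
  M1 = (+0.0865, +0.0865, 0)
  M2 = (+0.0865, -0.0865, 0)
  M3 = (-0.0865, -0.0865, 0)
rvec = (0.6673, -0.3188, 0.2143), |rvec| = θ = 0.76997 rad = 44.116°
Rodrigues: sinθ=0.69611, 1−cosθ=0.28207; R = I + sinθ·[k]× + (1−cosθ)·[k]×²:
    [+0.92979 -0.29496 -0.22018]
    [+0.09253 +0.76629 -0.63580]
    [+0.35626 +0.57079 +0.73978]
t = (-0.2940, -0.1518, 1.1657) m
M0: Pc = R·M0+t = (-0.39994, -0.09352, +1.18426); u = 501.4·(-0.39994)/1.18426 + 305.0 = 135.6697, v = 674.9·(-0.09352)/1.18426 + 250.8 = 197.5038
M1: Pc = R·M1+t = (-0.23909, -0.07751, +1.24589); u = 501.4·(-0.23909)/1.24589 + 305.0 = 208.7811, v = 674.9·(-0.07751)/1.24589 + 250.8 = 208.8116
M2: Pc = R·M2+t = (-0.18806, -0.21008, +1.14714); u = 501.4·(-0.18806)/1.14714 + 305.0 = 222.8022, v = 674.9·(-0.21008)/1.14714 + 250.8 = 127.2032
M3: Pc = R·M3+t = (-0.34891, -0.22609, +1.08551); u = 501.4·(-0.34891)/1.08551 + 305.0 = 143.8361, v = 674.9·(-0.22609)/1.08551 + 250.8 = 110.2333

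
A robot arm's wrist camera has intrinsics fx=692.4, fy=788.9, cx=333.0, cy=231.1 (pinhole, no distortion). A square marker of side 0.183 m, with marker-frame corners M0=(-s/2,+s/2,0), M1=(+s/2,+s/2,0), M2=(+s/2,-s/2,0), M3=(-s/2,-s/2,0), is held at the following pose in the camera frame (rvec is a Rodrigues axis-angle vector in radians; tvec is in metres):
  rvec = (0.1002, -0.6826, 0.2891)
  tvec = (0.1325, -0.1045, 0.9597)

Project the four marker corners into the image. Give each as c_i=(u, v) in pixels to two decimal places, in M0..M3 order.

c0=(362.15, 197.71) c1=(450.71, 234.19) c2=(487.42, 98.71) c3=(403.65, 44.81)

Intrinsics K: fx=692.4, fy=788.9, cx=333.0, cy=231.1
Marker side s = 0.183 m; corners in marker frame (Z=0):
  M0 = (-0.0915, +0.0915, 0)
  M1 = (+0.0915, +0.0915, 0)
  M2 = (+0.0915, -0.0915, 0)
  M3 = (-0.0915, -0.0915, 0)
rvec = (0.1002, -0.6826, 0.2891), |rvec| = θ = 0.74804 rad = 42.859°
Rodrigues: sinθ=0.68020, 1−cosθ=0.26698; R = I + sinθ·[k]× + (1−cosθ)·[k]×²:
    [+0.73781 -0.29552 -0.60688]
    [+0.23025 +0.95533 -0.18527]
    [+0.63452 -0.00304 +0.77290]
t = (0.1325, -0.1045, 0.9597) m
M0: Pc = R·M0+t = (+0.03795, -0.03815, +0.90136); u = 692.4·(+0.03795)/0.90136 + 333.0 = 362.1522, v = 788.9·(-0.03815)/0.90136 + 231.1 = 197.7057
M1: Pc = R·M1+t = (+0.17297, +0.00398, +1.01748); u = 692.4·(+0.17297)/1.01748 + 333.0 = 450.7071, v = 788.9·(+0.00398)/1.01748 + 231.1 = 234.1865
M2: Pc = R·M2+t = (+0.22705, -0.17085, +1.01804); u = 692.4·(+0.22705)/1.01804 + 333.0 = 487.4239, v = 788.9·(-0.17085)/1.01804 + 231.1 = 98.7082
M3: Pc = R·M3+t = (+0.09203, -0.21298, +0.90192); u = 692.4·(+0.09203)/0.90192 + 333.0 = 403.6508, v = 788.9·(-0.21298)/0.90192 + 231.1 = 44.8078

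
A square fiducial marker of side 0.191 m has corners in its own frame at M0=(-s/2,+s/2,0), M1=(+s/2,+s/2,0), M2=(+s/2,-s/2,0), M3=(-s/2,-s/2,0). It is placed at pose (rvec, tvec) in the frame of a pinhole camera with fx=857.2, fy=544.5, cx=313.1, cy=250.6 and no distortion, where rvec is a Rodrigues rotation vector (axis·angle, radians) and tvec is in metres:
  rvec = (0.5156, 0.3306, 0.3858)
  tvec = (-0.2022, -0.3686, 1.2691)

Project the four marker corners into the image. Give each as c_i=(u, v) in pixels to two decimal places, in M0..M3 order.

c0=(113.59, 115.04) c1=(217.89, 145.67) c2=(246.88, 67.20) c3=(133.09, 36.56)

Intrinsics K: fx=857.2, fy=544.5, cx=313.1, cy=250.6
Marker side s = 0.191 m; corners in marker frame (Z=0):
  M0 = (-0.0955, +0.0955, 0)
  M1 = (+0.0955, +0.0955, 0)
  M2 = (+0.0955, -0.0955, 0)
  M3 = (-0.0955, -0.0955, 0)
rvec = (0.5156, 0.3306, 0.3858), |rvec| = θ = 0.72387 rad = 41.474°
Rodrigues: sinθ=0.66229, 1−cosθ=0.25075; R = I + sinθ·[k]× + (1−cosθ)·[k]×²:
    [+0.87647 -0.27141 +0.39767]
    [+0.43455 +0.80155 -0.41070]
    [-0.20728 +0.53277 +0.82048]
t = (-0.2022, -0.3686, 1.2691) m
M0: Pc = R·M0+t = (-0.31182, -0.33355, +1.33978); u = 857.2·(-0.31182)/1.33978 + 313.1 = 113.5934, v = 544.5·(-0.33355)/1.33978 + 250.6 = 115.0410
M1: Pc = R·M1+t = (-0.14442, -0.25055, +1.30018); u = 857.2·(-0.14442)/1.30018 + 313.1 = 217.8874, v = 544.5·(-0.25055)/1.30018 + 250.6 = 145.6722
M2: Pc = R·M2+t = (-0.09258, -0.40365, +1.19842); u = 857.2·(-0.09258)/1.19842 + 313.1 = 246.8817, v = 544.5·(-0.40365)/1.19842 + 250.6 = 67.2036
M3: Pc = R·M3+t = (-0.25998, -0.48665, +1.23802); u = 857.2·(-0.25998)/1.23802 + 313.1 = 133.0880, v = 544.5·(-0.48665)/1.23802 + 250.6 = 36.5640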